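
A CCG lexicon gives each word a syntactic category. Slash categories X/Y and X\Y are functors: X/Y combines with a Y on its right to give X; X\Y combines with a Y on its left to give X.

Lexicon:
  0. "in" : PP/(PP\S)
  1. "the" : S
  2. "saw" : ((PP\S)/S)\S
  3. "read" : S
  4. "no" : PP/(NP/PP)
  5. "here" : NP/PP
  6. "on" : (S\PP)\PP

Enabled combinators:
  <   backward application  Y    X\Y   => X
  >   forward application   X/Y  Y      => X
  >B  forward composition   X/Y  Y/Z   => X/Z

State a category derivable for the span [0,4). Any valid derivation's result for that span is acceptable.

PP

[0,7] S   <
  [0,4] PP   >
    [0,3] PP/S   >B
      [0,1] "in" : PP/(PP\S)
      [1,3] (PP\S)/S   <
        [1,2] "the" : S
        [2,3] "saw" : ((PP\S)/S)\S
    [3,4] "read" : S
  [4,7] S\PP   <
    [4,6] PP   >
      [4,5] "no" : PP/(NP/PP)
      [5,6] "here" : NP/PP
    [6,7] "on" : (S\PP)\PP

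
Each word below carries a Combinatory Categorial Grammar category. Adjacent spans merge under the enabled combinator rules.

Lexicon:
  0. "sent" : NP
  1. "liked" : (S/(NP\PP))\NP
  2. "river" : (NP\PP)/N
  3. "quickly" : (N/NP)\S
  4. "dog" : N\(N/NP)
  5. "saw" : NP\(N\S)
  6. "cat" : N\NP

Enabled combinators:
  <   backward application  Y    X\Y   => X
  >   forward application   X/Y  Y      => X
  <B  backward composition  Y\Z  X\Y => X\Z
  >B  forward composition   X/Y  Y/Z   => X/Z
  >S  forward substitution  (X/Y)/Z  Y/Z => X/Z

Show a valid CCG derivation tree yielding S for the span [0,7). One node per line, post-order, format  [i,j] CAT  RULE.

[0,7] S   >
  [0,3] S/N   >B
    [0,2] S/(NP\PP)   <
      [0,1] "sent" : NP
      [1,2] "liked" : (S/(NP\PP))\NP
    [2,3] "river" : (NP\PP)/N
  [3,7] N   <
    [3,6] NP   <
      [3,5] N\S   <B
        [3,4] "quickly" : (N/NP)\S
        [4,5] "dog" : N\(N/NP)
      [5,6] "saw" : NP\(N\S)
    [6,7] "cat" : N\NP

[0,1] NP  lex  "sent"
[1,2] (S/(NP\PP))\NP  lex  "liked"
[0,2] S/(NP\PP)  <  k=1
[2,3] (NP\PP)/N  lex  "river"
[0,3] S/N  >B  k=2
[3,4] (N/NP)\S  lex  "quickly"
[4,5] N\(N/NP)  lex  "dog"
[3,5] N\S  <B  k=4
[5,6] NP\(N\S)  lex  "saw"
[3,6] NP  <  k=5
[6,7] N\NP  lex  "cat"
[3,7] N  <  k=6
[0,7] S  >  k=3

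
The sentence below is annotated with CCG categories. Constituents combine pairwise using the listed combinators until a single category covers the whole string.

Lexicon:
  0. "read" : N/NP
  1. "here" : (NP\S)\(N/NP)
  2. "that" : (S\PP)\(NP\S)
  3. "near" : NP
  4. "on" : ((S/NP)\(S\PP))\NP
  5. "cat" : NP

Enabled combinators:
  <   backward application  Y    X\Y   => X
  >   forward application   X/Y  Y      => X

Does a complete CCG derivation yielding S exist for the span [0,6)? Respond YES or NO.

YES

[0,6] S   >
  [0,5] S/NP   <
    [0,3] S\PP   <
      [0,2] NP\S   <
        [0,1] "read" : N/NP
        [1,2] "here" : (NP\S)\(N/NP)
      [2,3] "that" : (S\PP)\(NP\S)
    [3,5] (S/NP)\(S\PP)   <
      [3,4] "near" : NP
      [4,5] "on" : ((S/NP)\(S\PP))\NP
  [5,6] "cat" : NP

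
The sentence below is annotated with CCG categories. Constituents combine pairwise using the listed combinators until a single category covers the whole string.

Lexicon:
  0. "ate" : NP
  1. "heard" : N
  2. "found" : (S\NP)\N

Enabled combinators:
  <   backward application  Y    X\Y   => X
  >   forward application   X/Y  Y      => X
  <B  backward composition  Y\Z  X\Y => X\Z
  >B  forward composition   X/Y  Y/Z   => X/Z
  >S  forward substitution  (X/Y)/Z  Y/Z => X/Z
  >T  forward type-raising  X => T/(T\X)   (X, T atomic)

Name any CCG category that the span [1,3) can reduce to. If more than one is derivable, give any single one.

S\NP

[0,3] S   <
  [0,1] "ate" : NP
  [1,3] S\NP   <
    [1,2] "heard" : N
    [2,3] "found" : (S\NP)\N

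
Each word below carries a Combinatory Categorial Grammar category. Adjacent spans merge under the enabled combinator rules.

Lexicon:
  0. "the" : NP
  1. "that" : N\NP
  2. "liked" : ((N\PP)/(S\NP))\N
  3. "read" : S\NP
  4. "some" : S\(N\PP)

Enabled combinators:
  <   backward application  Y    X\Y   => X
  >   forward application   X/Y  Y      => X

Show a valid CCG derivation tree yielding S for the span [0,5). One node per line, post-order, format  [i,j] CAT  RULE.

[0,5] S   <
  [0,4] N\PP   >
    [0,3] (N\PP)/(S\NP)   <
      [0,2] N   <
        [0,1] "the" : NP
        [1,2] "that" : N\NP
      [2,3] "liked" : ((N\PP)/(S\NP))\N
    [3,4] "read" : S\NP
  [4,5] "some" : S\(N\PP)

[0,1] NP  lex  "the"
[1,2] N\NP  lex  "that"
[0,2] N  <  k=1
[2,3] ((N\PP)/(S\NP))\N  lex  "liked"
[0,3] (N\PP)/(S\NP)  <  k=2
[3,4] S\NP  lex  "read"
[0,4] N\PP  >  k=3
[4,5] S\(N\PP)  lex  "some"
[0,5] S  <  k=4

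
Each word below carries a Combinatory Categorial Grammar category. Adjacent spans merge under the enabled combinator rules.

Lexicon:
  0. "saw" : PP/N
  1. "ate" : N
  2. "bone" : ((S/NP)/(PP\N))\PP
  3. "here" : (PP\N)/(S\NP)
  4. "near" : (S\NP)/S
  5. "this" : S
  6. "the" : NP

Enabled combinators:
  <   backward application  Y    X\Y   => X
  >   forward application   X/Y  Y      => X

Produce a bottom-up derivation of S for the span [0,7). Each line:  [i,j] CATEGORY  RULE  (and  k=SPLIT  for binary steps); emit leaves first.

[0,1] PP/N  lex  "saw"
[1,2] N  lex  "ate"
[0,2] PP  >  k=1
[2,3] ((S/NP)/(PP\N))\PP  lex  "bone"
[0,3] (S/NP)/(PP\N)  <  k=2
[3,4] (PP\N)/(S\NP)  lex  "here"
[4,5] (S\NP)/S  lex  "near"
[5,6] S  lex  "this"
[4,6] S\NP  >  k=5
[3,6] PP\N  >  k=4
[0,6] S/NP  >  k=3
[6,7] NP  lex  "the"
[0,7] S  >  k=6

[0,7] S   >
  [0,6] S/NP   >
    [0,3] (S/NP)/(PP\N)   <
      [0,2] PP   >
        [0,1] "saw" : PP/N
        [1,2] "ate" : N
      [2,3] "bone" : ((S/NP)/(PP\N))\PP
    [3,6] PP\N   >
      [3,4] "here" : (PP\N)/(S\NP)
      [4,6] S\NP   >
        [4,5] "near" : (S\NP)/S
        [5,6] "this" : S
  [6,7] "the" : NP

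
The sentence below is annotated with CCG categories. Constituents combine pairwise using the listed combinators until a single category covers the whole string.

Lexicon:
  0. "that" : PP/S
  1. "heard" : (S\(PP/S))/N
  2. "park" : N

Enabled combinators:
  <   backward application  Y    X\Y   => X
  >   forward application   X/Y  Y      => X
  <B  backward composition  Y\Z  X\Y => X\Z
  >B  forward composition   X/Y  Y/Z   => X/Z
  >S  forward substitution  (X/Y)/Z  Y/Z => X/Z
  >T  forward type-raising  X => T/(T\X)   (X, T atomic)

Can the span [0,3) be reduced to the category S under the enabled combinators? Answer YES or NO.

YES

[0,3] S   <
  [0,1] "that" : PP/S
  [1,3] S\(PP/S)   >
    [1,2] "heard" : (S\(PP/S))/N
    [2,3] "park" : N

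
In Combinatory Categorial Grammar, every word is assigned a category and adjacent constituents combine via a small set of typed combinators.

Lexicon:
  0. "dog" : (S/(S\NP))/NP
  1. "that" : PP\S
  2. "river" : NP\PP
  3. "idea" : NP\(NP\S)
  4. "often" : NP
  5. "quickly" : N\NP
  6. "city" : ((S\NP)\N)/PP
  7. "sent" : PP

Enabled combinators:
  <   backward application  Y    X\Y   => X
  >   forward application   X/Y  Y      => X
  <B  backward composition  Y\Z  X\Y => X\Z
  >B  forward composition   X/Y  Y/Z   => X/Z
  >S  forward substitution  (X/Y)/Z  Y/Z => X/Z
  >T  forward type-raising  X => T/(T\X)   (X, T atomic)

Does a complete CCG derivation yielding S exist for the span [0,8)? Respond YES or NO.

[0,8] S   >
  [0,4] S/(S\NP)   >
    [0,1] "dog" : (S/(S\NP))/NP
    [1,4] NP   <
      [1,3] NP\S   <B
        [1,2] "that" : PP\S
        [2,3] "river" : NP\PP
      [3,4] "idea" : NP\(NP\S)
  [4,8] S\NP   <
    [4,6] N   <
      [4,5] "often" : NP
      [5,6] "quickly" : N\NP
    [6,8] (S\NP)\N   >
      [6,7] "city" : ((S\NP)\N)/PP
      [7,8] "sent" : PP

YES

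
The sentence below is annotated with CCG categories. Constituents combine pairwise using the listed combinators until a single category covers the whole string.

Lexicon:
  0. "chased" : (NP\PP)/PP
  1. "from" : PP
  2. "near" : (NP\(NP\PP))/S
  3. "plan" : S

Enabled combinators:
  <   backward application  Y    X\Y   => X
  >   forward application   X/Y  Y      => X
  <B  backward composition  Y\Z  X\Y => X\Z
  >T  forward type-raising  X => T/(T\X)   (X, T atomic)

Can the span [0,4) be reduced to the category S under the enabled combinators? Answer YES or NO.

(NP\PP)/PP PP (NP\(NP\PP))/S S
CKY chart[0,4] = {N/(N\NP), NP, NP/(NP\NP), PP/(PP\NP), S/(S\NP)}; S ∉ chart

NO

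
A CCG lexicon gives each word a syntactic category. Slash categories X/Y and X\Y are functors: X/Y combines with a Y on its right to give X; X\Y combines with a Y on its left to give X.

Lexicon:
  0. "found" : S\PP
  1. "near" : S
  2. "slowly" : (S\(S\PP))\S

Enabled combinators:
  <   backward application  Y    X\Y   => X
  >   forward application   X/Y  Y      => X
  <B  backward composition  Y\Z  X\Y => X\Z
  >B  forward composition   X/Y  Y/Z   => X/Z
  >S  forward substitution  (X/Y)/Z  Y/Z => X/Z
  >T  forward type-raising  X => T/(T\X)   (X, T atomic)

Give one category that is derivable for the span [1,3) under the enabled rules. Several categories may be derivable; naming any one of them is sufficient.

[0,3] S   <
  [0,1] "found" : S\PP
  [1,3] S\(S\PP)   <
    [1,2] "near" : S
    [2,3] "slowly" : (S\(S\PP))\S

S\(S\PP)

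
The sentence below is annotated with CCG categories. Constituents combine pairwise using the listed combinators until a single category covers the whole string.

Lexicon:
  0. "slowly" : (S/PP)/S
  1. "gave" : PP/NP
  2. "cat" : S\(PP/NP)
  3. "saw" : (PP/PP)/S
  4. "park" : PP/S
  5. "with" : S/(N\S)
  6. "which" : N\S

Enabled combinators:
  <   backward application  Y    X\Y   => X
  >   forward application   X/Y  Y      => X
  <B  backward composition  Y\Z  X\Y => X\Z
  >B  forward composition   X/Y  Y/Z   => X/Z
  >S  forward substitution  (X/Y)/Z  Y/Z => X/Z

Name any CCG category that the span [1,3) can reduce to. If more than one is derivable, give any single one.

[0,7] S   >
  [0,3] S/PP   >
    [0,1] "slowly" : (S/PP)/S
    [1,3] S   <
      [1,2] "gave" : PP/NP
      [2,3] "cat" : S\(PP/NP)
  [3,7] PP   >
    [3,5] PP/S   >S
      [3,4] "saw" : (PP/PP)/S
      [4,5] "park" : PP/S
    [5,7] S   >
      [5,6] "with" : S/(N\S)
      [6,7] "which" : N\S

S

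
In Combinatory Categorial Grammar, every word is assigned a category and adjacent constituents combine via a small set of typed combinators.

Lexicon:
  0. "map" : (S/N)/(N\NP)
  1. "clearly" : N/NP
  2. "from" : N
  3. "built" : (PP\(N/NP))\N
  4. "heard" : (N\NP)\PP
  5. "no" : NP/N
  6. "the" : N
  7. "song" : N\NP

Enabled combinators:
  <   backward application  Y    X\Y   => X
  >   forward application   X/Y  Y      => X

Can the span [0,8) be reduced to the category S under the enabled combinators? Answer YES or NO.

[0,8] S   >
  [0,5] S/N   >
    [0,1] "map" : (S/N)/(N\NP)
    [1,5] N\NP   <
      [1,4] PP   <
        [1,2] "clearly" : N/NP
        [2,4] PP\(N/NP)   <
          [2,3] "from" : N
          [3,4] "built" : (PP\(N/NP))\N
      [4,5] "heard" : (N\NP)\PP
  [5,8] N   <
    [5,7] NP   >
      [5,6] "no" : NP/N
      [6,7] "the" : N
    [7,8] "song" : N\NP

YES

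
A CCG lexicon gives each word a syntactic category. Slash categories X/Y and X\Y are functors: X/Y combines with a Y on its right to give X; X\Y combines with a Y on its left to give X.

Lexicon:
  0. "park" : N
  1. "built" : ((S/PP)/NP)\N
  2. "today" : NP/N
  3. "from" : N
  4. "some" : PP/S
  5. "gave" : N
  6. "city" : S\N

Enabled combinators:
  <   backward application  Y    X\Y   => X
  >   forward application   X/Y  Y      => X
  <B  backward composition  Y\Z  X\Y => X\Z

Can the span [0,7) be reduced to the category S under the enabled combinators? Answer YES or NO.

[0,7] S   >
  [0,4] S/PP   >
    [0,2] (S/PP)/NP   <
      [0,1] "park" : N
      [1,2] "built" : ((S/PP)/NP)\N
    [2,4] NP   >
      [2,3] "today" : NP/N
      [3,4] "from" : N
  [4,7] PP   >
    [4,5] "some" : PP/S
    [5,7] S   <
      [5,6] "gave" : N
      [6,7] "city" : S\N

YES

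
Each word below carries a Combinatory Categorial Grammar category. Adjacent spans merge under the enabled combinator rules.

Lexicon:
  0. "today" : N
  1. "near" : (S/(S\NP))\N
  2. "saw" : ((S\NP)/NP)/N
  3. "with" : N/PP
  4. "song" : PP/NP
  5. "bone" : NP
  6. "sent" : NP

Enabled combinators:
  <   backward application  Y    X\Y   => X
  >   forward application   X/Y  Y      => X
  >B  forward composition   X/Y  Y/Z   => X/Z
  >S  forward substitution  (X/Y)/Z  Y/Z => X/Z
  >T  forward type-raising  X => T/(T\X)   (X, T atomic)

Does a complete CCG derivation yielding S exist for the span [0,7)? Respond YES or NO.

[0,7] S   >
  [0,2] S/(S\NP)   <
    [0,1] "today" : N
    [1,2] "near" : (S/(S\NP))\N
  [2,7] S\NP   >
    [2,6] (S\NP)/NP   >
      [2,3] "saw" : ((S\NP)/NP)/N
      [3,6] N   >
        [3,4] "with" : N/PP
        [4,6] PP   >
          [4,5] "song" : PP/NP
          [5,6] "bone" : NP
    [6,7] "sent" : NP

YES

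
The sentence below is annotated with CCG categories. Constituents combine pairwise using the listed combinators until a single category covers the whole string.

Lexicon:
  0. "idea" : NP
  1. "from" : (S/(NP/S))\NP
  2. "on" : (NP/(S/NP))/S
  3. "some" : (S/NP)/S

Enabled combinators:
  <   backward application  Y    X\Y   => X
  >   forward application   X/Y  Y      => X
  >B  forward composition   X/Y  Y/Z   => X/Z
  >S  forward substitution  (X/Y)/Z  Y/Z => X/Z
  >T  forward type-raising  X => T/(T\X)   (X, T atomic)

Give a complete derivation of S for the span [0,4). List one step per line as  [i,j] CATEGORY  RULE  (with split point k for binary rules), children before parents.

[0,4] S   >
  [0,2] S/(NP/S)   <
    [0,1] "idea" : NP
    [1,2] "from" : (S/(NP/S))\NP
  [2,4] NP/S   >S
    [2,3] "on" : (NP/(S/NP))/S
    [3,4] "some" : (S/NP)/S

[0,1] NP  lex  "idea"
[1,2] (S/(NP/S))\NP  lex  "from"
[0,2] S/(NP/S)  <  k=1
[2,3] (NP/(S/NP))/S  lex  "on"
[3,4] (S/NP)/S  lex  "some"
[2,4] NP/S  >S  k=3
[0,4] S  >  k=2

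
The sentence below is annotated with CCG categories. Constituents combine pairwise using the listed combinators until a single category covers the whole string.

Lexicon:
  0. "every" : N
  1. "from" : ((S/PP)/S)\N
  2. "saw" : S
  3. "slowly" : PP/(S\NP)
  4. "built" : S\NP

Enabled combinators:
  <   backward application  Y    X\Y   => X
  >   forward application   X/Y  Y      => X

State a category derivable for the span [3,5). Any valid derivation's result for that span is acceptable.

PP

[0,5] S   >
  [0,3] S/PP   >
    [0,2] (S/PP)/S   <
      [0,1] "every" : N
      [1,2] "from" : ((S/PP)/S)\N
    [2,3] "saw" : S
  [3,5] PP   >
    [3,4] "slowly" : PP/(S\NP)
    [4,5] "built" : S\NP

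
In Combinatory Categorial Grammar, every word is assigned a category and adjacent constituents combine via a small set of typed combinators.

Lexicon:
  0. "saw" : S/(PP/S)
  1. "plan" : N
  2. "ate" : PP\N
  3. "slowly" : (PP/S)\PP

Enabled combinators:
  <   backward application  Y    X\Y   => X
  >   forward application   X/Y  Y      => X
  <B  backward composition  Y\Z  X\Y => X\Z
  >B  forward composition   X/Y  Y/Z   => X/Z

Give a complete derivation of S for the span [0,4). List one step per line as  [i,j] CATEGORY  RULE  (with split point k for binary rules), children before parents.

[0,1] S/(PP/S)  lex  "saw"
[1,2] N  lex  "plan"
[2,3] PP\N  lex  "ate"
[1,3] PP  <  k=2
[3,4] (PP/S)\PP  lex  "slowly"
[1,4] PP/S  <  k=3
[0,4] S  >  k=1

[0,4] S   >
  [0,1] "saw" : S/(PP/S)
  [1,4] PP/S   <
    [1,3] PP   <
      [1,2] "plan" : N
      [2,3] "ate" : PP\N
    [3,4] "slowly" : (PP/S)\PP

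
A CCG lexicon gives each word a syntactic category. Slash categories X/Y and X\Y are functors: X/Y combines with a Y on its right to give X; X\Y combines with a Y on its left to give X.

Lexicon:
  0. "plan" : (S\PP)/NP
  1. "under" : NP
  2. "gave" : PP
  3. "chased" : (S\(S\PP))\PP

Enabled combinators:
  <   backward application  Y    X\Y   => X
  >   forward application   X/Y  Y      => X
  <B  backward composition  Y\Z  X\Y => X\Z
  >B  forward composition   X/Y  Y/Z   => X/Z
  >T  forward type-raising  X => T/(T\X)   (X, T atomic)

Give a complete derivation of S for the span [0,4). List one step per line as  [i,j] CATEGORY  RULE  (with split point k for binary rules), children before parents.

[0,4] S   <
  [0,2] S\PP   >
    [0,1] "plan" : (S\PP)/NP
    [1,2] "under" : NP
  [2,4] S\(S\PP)   <
    [2,3] "gave" : PP
    [3,4] "chased" : (S\(S\PP))\PP

[0,1] (S\PP)/NP  lex  "plan"
[1,2] NP  lex  "under"
[0,2] S\PP  >  k=1
[2,3] PP  lex  "gave"
[3,4] (S\(S\PP))\PP  lex  "chased"
[2,4] S\(S\PP)  <  k=3
[0,4] S  <  k=2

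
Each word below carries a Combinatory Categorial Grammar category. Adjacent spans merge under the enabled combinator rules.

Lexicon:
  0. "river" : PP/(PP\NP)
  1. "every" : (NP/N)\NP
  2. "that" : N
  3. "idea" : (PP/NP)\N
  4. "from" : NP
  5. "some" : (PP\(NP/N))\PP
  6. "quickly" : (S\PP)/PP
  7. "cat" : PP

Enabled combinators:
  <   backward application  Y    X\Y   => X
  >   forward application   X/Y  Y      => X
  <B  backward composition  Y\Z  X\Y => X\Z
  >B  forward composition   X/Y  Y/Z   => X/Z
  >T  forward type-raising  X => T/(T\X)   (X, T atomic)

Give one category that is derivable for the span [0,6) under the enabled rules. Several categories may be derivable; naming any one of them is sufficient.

[0,8] S   <
  [0,6] PP   >
    [0,1] "river" : PP/(PP\NP)
    [1,6] PP\NP   <B
      [1,2] "every" : (NP/N)\NP
      [2,6] PP\(NP/N)   <
        [2,5] PP   >
          [2,4] PP/NP   <
            [2,3] "that" : N
            [3,4] "idea" : (PP/NP)\N
          [4,5] "from" : NP
        [5,6] "some" : (PP\(NP/N))\PP
  [6,8] S\PP   >
    [6,7] "quickly" : (S\PP)/PP
    [7,8] "cat" : PP

PP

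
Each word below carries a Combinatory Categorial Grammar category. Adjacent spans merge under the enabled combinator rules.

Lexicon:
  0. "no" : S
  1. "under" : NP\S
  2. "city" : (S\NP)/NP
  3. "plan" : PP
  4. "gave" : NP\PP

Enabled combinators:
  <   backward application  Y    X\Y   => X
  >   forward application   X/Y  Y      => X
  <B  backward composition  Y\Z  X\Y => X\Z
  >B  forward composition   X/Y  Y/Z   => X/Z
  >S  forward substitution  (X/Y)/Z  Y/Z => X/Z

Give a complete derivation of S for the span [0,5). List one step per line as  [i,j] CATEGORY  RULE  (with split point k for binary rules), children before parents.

[0,5] S   <
  [0,2] NP   <
    [0,1] "no" : S
    [1,2] "under" : NP\S
  [2,5] S\NP   >
    [2,3] "city" : (S\NP)/NP
    [3,5] NP   <
      [3,4] "plan" : PP
      [4,5] "gave" : NP\PP

[0,1] S  lex  "no"
[1,2] NP\S  lex  "under"
[0,2] NP  <  k=1
[2,3] (S\NP)/NP  lex  "city"
[3,4] PP  lex  "plan"
[4,5] NP\PP  lex  "gave"
[3,5] NP  <  k=4
[2,5] S\NP  >  k=3
[0,5] S  <  k=2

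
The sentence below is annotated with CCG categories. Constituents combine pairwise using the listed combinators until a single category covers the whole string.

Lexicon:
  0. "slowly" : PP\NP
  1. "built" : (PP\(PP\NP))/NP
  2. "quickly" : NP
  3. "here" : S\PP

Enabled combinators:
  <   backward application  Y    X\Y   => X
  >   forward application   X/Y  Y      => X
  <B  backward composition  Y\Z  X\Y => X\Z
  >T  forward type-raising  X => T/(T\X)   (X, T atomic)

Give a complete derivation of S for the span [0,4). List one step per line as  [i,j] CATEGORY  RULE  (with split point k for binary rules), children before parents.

[0,1] PP\NP  lex  "slowly"
[1,2] (PP\(PP\NP))/NP  lex  "built"
[2,3] NP  lex  "quickly"
[1,3] PP\(PP\NP)  >  k=2
[0,3] PP  <  k=1
[3,4] S\PP  lex  "here"
[0,4] S  <  k=3

[0,4] S   <
  [0,3] PP   <
    [0,1] "slowly" : PP\NP
    [1,3] PP\(PP\NP)   >
      [1,2] "built" : (PP\(PP\NP))/NP
      [2,3] "quickly" : NP
  [3,4] "here" : S\PP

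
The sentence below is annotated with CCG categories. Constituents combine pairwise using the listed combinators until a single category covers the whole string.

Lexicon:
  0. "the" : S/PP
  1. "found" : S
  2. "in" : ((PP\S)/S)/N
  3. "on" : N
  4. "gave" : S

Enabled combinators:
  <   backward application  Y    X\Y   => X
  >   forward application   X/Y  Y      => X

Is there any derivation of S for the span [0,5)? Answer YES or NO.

YES

[0,5] S   >
  [0,1] "the" : S/PP
  [1,5] PP   <
    [1,2] "found" : S
    [2,5] PP\S   >
      [2,4] (PP\S)/S   >
        [2,3] "in" : ((PP\S)/S)/N
        [3,4] "on" : N
      [4,5] "gave" : S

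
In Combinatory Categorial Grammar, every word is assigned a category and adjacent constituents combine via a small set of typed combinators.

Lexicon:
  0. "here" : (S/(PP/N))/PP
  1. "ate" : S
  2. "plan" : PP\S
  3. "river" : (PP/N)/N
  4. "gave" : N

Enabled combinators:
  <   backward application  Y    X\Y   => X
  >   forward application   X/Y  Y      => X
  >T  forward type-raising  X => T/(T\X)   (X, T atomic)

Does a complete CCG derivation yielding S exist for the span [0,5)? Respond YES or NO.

YES

[0,5] S   >
  [0,3] S/(PP/N)   >
    [0,1] "here" : (S/(PP/N))/PP
    [1,3] PP   <
      [1,2] "ate" : S
      [2,3] "plan" : PP\S
  [3,5] PP/N   >
    [3,4] "river" : (PP/N)/N
    [4,5] "gave" : N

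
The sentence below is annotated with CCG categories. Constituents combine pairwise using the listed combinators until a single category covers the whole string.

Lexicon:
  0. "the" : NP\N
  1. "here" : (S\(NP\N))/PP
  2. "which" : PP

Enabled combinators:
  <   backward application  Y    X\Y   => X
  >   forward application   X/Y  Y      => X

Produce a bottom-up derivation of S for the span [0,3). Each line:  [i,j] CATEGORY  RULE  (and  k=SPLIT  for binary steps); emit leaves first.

[0,1] NP\N  lex  "the"
[1,2] (S\(NP\N))/PP  lex  "here"
[2,3] PP  lex  "which"
[1,3] S\(NP\N)  >  k=2
[0,3] S  <  k=1

[0,3] S   <
  [0,1] "the" : NP\N
  [1,3] S\(NP\N)   >
    [1,2] "here" : (S\(NP\N))/PP
    [2,3] "which" : PP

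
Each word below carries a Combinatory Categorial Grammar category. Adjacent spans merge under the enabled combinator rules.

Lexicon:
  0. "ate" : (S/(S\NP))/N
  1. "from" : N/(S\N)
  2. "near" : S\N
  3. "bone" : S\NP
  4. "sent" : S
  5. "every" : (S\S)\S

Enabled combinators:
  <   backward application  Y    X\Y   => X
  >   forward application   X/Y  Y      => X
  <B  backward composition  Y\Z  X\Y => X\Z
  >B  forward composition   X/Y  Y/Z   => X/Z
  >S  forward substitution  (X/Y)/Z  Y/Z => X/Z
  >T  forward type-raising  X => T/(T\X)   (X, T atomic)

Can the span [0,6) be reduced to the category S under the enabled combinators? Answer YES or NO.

YES

[0,6] S   >
  [0,3] S/(S\NP)   >
    [0,1] "ate" : (S/(S\NP))/N
    [1,3] N   >
      [1,2] "from" : N/(S\N)
      [2,3] "near" : S\N
  [3,6] S\NP   <B
    [3,4] "bone" : S\NP
    [4,6] S\S   <
      [4,5] "sent" : S
      [5,6] "every" : (S\S)\S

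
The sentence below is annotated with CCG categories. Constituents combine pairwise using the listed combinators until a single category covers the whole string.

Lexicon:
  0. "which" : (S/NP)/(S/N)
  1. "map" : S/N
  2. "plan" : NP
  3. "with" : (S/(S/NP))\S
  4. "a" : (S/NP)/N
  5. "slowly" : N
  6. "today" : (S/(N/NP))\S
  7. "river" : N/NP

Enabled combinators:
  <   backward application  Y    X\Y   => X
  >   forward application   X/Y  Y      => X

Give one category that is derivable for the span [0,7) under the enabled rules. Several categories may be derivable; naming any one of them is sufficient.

S/(N/NP)

[0,8] S   >
  [0,7] S/(N/NP)   <
    [0,6] S   >
      [0,4] S/(S/NP)   <
        [0,3] S   >
          [0,2] S/NP   >
            [0,1] "which" : (S/NP)/(S/N)
            [1,2] "map" : S/N
          [2,3] "plan" : NP
        [3,4] "with" : (S/(S/NP))\S
      [4,6] S/NP   >
        [4,5] "a" : (S/NP)/N
        [5,6] "slowly" : N
    [6,7] "today" : (S/(N/NP))\S
  [7,8] "river" : N/NP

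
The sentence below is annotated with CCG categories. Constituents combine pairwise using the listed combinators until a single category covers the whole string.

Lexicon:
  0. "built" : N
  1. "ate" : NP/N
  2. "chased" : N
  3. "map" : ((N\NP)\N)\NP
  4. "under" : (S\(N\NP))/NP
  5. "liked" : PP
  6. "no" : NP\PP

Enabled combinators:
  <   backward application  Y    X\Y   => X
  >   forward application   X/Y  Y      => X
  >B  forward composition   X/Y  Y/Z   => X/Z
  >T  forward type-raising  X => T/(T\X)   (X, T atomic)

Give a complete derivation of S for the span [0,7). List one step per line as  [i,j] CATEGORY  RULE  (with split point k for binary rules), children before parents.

[0,1] N  lex  "built"
[1,2] NP/N  lex  "ate"
[2,3] N  lex  "chased"
[1,3] NP  >  k=2
[3,4] ((N\NP)\N)\NP  lex  "map"
[1,4] (N\NP)\N  <  k=3
[0,4] N\NP  <  k=1
[4,5] (S\(N\NP))/NP  lex  "under"
[5,6] PP  lex  "liked"
[6,7] NP\PP  lex  "no"
[5,7] NP  <  k=6
[4,7] S\(N\NP)  >  k=5
[0,7] S  <  k=4

[0,7] S   <
  [0,4] N\NP   <
    [0,1] "built" : N
    [1,4] (N\NP)\N   <
      [1,3] NP   >
        [1,2] "ate" : NP/N
        [2,3] "chased" : N
      [3,4] "map" : ((N\NP)\N)\NP
  [4,7] S\(N\NP)   >
    [4,5] "under" : (S\(N\NP))/NP
    [5,7] NP   <
      [5,6] "liked" : PP
      [6,7] "no" : NP\PP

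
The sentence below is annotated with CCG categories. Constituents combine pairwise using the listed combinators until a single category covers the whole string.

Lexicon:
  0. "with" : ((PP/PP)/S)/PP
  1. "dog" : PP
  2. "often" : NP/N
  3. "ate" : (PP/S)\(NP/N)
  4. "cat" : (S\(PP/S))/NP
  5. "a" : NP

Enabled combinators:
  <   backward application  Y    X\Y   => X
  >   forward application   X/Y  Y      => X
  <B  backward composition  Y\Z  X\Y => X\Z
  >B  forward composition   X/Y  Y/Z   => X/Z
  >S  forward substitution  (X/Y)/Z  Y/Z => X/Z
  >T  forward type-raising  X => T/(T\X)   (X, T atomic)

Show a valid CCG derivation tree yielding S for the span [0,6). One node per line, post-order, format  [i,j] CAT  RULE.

[0,6] S   <
  [0,4] PP/S   >S
    [0,2] (PP/PP)/S   >
      [0,1] "with" : ((PP/PP)/S)/PP
      [1,2] "dog" : PP
    [2,4] PP/S   <
      [2,3] "often" : NP/N
      [3,4] "ate" : (PP/S)\(NP/N)
  [4,6] S\(PP/S)   >
    [4,5] "cat" : (S\(PP/S))/NP
    [5,6] "a" : NP

[0,1] ((PP/PP)/S)/PP  lex  "with"
[1,2] PP  lex  "dog"
[0,2] (PP/PP)/S  >  k=1
[2,3] NP/N  lex  "often"
[3,4] (PP/S)\(NP/N)  lex  "ate"
[2,4] PP/S  <  k=3
[0,4] PP/S  >S  k=2
[4,5] (S\(PP/S))/NP  lex  "cat"
[5,6] NP  lex  "a"
[4,6] S\(PP/S)  >  k=5
[0,6] S  <  k=4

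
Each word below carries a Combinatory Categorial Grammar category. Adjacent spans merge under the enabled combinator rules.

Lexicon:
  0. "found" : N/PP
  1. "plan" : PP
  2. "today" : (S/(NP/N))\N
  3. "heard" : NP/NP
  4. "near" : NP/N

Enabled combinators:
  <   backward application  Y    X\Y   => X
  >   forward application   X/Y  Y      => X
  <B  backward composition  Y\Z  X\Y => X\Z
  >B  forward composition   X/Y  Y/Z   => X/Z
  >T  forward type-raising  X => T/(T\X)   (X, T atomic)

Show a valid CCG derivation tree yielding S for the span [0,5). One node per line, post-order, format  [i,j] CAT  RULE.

[0,5] S   >
  [0,3] S/(NP/N)   <
    [0,2] N   >
      [0,1] "found" : N/PP
      [1,2] "plan" : PP
    [2,3] "today" : (S/(NP/N))\N
  [3,5] NP/N   >B
    [3,4] "heard" : NP/NP
    [4,5] "near" : NP/N

[0,1] N/PP  lex  "found"
[1,2] PP  lex  "plan"
[0,2] N  >  k=1
[2,3] (S/(NP/N))\N  lex  "today"
[0,3] S/(NP/N)  <  k=2
[3,4] NP/NP  lex  "heard"
[4,5] NP/N  lex  "near"
[3,5] NP/N  >B  k=4
[0,5] S  >  k=3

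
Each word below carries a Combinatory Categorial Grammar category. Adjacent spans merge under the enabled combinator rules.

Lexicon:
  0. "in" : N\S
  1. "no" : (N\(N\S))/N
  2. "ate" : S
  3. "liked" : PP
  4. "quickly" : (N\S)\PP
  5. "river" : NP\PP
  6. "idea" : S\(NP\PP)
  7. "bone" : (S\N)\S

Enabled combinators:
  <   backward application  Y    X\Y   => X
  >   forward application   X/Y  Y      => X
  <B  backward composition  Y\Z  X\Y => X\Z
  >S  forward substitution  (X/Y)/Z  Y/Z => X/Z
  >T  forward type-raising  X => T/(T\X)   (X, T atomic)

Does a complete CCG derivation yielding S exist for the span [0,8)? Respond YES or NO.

[0,8] S   <
  [0,5] N   <
    [0,1] "in" : N\S
    [1,5] N\(N\S)   >
      [1,2] "no" : (N\(N\S))/N
      [2,5] N   <
        [2,3] "ate" : S
        [3,5] N\S   <
          [3,4] "liked" : PP
          [4,5] "quickly" : (N\S)\PP
  [5,8] S\N   <
    [5,7] S   <
      [5,6] "river" : NP\PP
      [6,7] "idea" : S\(NP\PP)
    [7,8] "bone" : (S\N)\S

YES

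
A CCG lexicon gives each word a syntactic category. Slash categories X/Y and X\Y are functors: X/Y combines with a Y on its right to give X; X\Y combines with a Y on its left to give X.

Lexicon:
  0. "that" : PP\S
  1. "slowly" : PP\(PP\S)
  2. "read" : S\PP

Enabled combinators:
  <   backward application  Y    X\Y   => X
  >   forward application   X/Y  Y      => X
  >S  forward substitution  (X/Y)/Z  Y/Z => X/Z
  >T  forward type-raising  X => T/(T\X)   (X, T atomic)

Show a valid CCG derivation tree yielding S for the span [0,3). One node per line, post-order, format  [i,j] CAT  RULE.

[0,3] S   <
  [0,2] PP   <
    [0,1] "that" : PP\S
    [1,2] "slowly" : PP\(PP\S)
  [2,3] "read" : S\PP

[0,1] PP\S  lex  "that"
[1,2] PP\(PP\S)  lex  "slowly"
[0,2] PP  <  k=1
[2,3] S\PP  lex  "read"
[0,3] S  <  k=2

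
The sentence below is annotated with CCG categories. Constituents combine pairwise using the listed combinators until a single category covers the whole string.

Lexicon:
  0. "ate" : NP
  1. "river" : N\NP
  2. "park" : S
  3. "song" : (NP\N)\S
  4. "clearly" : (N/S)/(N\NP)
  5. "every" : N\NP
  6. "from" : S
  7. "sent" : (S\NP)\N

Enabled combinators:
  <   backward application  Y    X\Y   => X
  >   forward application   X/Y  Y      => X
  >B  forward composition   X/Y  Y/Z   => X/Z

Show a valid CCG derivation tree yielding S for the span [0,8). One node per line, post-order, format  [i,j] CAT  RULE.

[0,8] S   <
  [0,4] NP   <
    [0,2] N   <
      [0,1] "ate" : NP
      [1,2] "river" : N\NP
    [2,4] NP\N   <
      [2,3] "park" : S
      [3,4] "song" : (NP\N)\S
  [4,8] S\NP   <
    [4,7] N   >
      [4,6] N/S   >
        [4,5] "clearly" : (N/S)/(N\NP)
        [5,6] "every" : N\NP
      [6,7] "from" : S
    [7,8] "sent" : (S\NP)\N

[0,1] NP  lex  "ate"
[1,2] N\NP  lex  "river"
[0,2] N  <  k=1
[2,3] S  lex  "park"
[3,4] (NP\N)\S  lex  "song"
[2,4] NP\N  <  k=3
[0,4] NP  <  k=2
[4,5] (N/S)/(N\NP)  lex  "clearly"
[5,6] N\NP  lex  "every"
[4,6] N/S  >  k=5
[6,7] S  lex  "from"
[4,7] N  >  k=6
[7,8] (S\NP)\N  lex  "sent"
[4,8] S\NP  <  k=7
[0,8] S  <  k=4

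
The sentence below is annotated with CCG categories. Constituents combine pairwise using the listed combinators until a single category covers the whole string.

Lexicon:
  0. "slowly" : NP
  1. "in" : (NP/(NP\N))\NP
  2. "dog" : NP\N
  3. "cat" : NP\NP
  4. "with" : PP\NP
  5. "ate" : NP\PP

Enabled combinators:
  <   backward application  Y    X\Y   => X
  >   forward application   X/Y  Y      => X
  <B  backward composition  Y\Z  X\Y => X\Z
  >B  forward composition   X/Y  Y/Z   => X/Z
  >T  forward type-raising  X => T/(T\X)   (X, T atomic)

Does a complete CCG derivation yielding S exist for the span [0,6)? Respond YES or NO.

NP (NP/(NP\N))\NP NP\N NP\NP PP\NP NP\PP
CKY chart[0,6] = {N/(N\NP), NP, NP/(NP\NP), PP/(PP\NP), S/(S\NP)}; S ∉ chart

NO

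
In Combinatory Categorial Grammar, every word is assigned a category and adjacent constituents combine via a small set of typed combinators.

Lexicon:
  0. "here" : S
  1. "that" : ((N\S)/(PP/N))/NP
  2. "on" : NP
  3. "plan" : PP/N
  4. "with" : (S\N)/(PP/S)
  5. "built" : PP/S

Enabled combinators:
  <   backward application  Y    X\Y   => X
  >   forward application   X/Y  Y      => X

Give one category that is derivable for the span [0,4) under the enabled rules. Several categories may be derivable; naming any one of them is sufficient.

[0,6] S   <
  [0,4] N   <
    [0,1] "here" : S
    [1,4] N\S   >
      [1,3] (N\S)/(PP/N)   >
        [1,2] "that" : ((N\S)/(PP/N))/NP
        [2,3] "on" : NP
      [3,4] "plan" : PP/N
  [4,6] S\N   >
    [4,5] "with" : (S\N)/(PP/S)
    [5,6] "built" : PP/S

N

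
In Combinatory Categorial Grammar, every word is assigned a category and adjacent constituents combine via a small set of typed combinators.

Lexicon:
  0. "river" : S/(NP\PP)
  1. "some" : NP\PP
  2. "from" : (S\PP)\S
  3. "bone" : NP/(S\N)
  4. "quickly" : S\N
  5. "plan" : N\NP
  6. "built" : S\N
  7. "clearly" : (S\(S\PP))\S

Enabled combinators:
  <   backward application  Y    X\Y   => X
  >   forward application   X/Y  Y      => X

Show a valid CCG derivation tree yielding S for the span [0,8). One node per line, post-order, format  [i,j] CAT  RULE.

[0,8] S   <
  [0,3] S\PP   <
    [0,2] S   >
      [0,1] "river" : S/(NP\PP)
      [1,2] "some" : NP\PP
    [2,3] "from" : (S\PP)\S
  [3,8] S\(S\PP)   <
    [3,7] S   <
      [3,6] N   <
        [3,5] NP   >
          [3,4] "bone" : NP/(S\N)
          [4,5] "quickly" : S\N
        [5,6] "plan" : N\NP
      [6,7] "built" : S\N
    [7,8] "clearly" : (S\(S\PP))\S

[0,1] S/(NP\PP)  lex  "river"
[1,2] NP\PP  lex  "some"
[0,2] S  >  k=1
[2,3] (S\PP)\S  lex  "from"
[0,3] S\PP  <  k=2
[3,4] NP/(S\N)  lex  "bone"
[4,5] S\N  lex  "quickly"
[3,5] NP  >  k=4
[5,6] N\NP  lex  "plan"
[3,6] N  <  k=5
[6,7] S\N  lex  "built"
[3,7] S  <  k=6
[7,8] (S\(S\PP))\S  lex  "clearly"
[3,8] S\(S\PP)  <  k=7
[0,8] S  <  k=3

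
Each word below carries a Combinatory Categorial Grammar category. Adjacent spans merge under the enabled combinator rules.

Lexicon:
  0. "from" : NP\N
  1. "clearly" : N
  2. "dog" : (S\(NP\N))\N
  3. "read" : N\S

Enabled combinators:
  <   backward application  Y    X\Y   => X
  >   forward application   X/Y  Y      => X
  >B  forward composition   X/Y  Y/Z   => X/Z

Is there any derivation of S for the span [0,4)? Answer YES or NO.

NO

NP\N N (S\(NP\N))\N N\S
CKY chart[0,4] = {N}; S ∉ chart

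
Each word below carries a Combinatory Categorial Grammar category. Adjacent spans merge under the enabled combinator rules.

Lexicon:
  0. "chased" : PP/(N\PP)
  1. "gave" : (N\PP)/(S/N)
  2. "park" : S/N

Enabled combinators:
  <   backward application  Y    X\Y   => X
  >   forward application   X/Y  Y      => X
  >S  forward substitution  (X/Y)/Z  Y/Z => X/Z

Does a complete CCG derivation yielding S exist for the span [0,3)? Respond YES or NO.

NO

PP/(N\PP) (N\PP)/(S/N) S/N
CKY chart[0,3] = {PP}; S ∉ chart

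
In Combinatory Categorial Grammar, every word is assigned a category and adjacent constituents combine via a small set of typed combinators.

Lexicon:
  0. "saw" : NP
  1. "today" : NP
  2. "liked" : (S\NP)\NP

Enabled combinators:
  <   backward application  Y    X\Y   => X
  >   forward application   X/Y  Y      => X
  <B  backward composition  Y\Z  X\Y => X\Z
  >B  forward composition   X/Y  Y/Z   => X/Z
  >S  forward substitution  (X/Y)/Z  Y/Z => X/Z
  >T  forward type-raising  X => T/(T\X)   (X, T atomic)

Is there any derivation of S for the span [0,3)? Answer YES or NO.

YES

[0,3] S   <
  [0,1] "saw" : NP
  [1,3] S\NP   <
    [1,2] "today" : NP
    [2,3] "liked" : (S\NP)\NP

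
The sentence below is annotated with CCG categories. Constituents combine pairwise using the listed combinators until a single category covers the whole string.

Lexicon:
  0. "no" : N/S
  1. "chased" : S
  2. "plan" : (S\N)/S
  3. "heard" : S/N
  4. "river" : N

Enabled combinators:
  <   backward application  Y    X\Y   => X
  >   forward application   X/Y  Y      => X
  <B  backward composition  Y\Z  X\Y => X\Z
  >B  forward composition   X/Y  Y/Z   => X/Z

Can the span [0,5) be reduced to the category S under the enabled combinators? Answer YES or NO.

YES

[0,5] S   <
  [0,2] N   >
    [0,1] "no" : N/S
    [1,2] "chased" : S
  [2,5] S\N   >
    [2,3] "plan" : (S\N)/S
    [3,5] S   >
      [3,4] "heard" : S/N
      [4,5] "river" : N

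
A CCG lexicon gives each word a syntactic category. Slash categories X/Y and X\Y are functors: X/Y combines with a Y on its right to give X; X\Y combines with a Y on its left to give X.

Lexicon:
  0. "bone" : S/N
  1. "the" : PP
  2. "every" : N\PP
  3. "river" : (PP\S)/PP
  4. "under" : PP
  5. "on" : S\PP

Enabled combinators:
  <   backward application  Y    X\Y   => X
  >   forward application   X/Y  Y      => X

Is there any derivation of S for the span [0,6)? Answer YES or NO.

[0,6] S   <
  [0,5] PP   <
    [0,3] S   >
      [0,1] "bone" : S/N
      [1,3] N   <
        [1,2] "the" : PP
        [2,3] "every" : N\PP
    [3,5] PP\S   >
      [3,4] "river" : (PP\S)/PP
      [4,5] "under" : PP
  [5,6] "on" : S\PP

YES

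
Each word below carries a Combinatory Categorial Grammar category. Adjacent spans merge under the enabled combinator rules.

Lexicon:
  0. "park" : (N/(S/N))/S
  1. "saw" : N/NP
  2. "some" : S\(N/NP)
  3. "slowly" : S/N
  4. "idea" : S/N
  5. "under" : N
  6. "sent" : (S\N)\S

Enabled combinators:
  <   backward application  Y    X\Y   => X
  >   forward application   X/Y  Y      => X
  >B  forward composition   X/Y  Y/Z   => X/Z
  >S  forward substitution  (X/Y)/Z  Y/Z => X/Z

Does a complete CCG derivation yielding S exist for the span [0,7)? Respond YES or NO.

YES

[0,7] S   <
  [0,4] N   >
    [0,3] N/(S/N)   >
      [0,1] "park" : (N/(S/N))/S
      [1,3] S   <
        [1,2] "saw" : N/NP
        [2,3] "some" : S\(N/NP)
    [3,4] "slowly" : S/N
  [4,7] S\N   <
    [4,6] S   >
      [4,5] "idea" : S/N
      [5,6] "under" : N
    [6,7] "sent" : (S\N)\S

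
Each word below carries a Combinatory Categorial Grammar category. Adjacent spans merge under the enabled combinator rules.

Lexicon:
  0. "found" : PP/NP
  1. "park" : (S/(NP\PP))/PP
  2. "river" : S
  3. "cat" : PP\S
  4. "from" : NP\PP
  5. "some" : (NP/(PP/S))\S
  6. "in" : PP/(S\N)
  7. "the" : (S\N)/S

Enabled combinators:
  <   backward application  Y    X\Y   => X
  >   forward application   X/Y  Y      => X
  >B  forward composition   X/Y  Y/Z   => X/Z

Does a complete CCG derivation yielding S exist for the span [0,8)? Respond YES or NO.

NO

PP/NP (S/(NP\PP))/PP S PP\S NP\PP (NP/(PP/S))\S PP/(S\N) (S\N)/S
CKY chart[0,8] = {PP}; S ∉ chart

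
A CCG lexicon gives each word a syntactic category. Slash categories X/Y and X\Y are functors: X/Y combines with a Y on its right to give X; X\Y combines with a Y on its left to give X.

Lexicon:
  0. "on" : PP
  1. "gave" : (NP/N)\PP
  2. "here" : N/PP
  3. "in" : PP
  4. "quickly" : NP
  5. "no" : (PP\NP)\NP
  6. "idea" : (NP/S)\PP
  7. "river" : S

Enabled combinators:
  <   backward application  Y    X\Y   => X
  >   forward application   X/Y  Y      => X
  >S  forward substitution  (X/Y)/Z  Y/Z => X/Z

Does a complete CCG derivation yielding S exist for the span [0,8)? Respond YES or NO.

NO

PP (NP/N)\PP N/PP PP NP (PP\NP)\NP (NP/S)\PP S
CKY chart[0,8] = {NP}; S ∉ chart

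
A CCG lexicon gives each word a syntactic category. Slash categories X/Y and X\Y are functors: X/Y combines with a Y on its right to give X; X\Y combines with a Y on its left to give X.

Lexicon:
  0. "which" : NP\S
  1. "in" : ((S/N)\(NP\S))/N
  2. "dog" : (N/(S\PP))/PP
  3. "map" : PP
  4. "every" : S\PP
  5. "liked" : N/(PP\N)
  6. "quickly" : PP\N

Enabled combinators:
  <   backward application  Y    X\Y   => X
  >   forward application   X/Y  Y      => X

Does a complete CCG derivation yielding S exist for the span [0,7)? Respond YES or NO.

[0,7] S   >
  [0,5] S/N   <
    [0,1] "which" : NP\S
    [1,5] (S/N)\(NP\S)   >
      [1,2] "in" : ((S/N)\(NP\S))/N
      [2,5] N   >
        [2,4] N/(S\PP)   >
          [2,3] "dog" : (N/(S\PP))/PP
          [3,4] "map" : PP
        [4,5] "every" : S\PP
  [5,7] N   >
    [5,6] "liked" : N/(PP\N)
    [6,7] "quickly" : PP\N

YES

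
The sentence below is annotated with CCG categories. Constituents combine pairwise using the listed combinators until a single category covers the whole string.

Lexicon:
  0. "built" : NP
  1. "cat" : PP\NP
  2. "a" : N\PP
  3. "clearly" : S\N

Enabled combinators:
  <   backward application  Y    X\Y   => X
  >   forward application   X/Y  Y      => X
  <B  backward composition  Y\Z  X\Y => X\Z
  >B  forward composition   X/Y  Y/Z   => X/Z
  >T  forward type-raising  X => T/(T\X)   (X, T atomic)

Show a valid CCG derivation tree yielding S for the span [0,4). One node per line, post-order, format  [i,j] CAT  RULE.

[0,1] NP  lex  "built"
[1,2] PP\NP  lex  "cat"
[0,2] PP  <  k=1
[2,3] N\PP  lex  "a"
[3,4] S\N  lex  "clearly"
[2,4] S\PP  <B  k=3
[0,4] S  <  k=2

[0,4] S   <
  [0,2] PP   <
    [0,1] "built" : NP
    [1,2] "cat" : PP\NP
  [2,4] S\PP   <B
    [2,3] "a" : N\PP
    [3,4] "clearly" : S\N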